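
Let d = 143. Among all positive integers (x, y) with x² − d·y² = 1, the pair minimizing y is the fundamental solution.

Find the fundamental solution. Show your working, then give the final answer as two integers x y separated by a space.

√143 → a₀=11, period (1,22); ℓ=2 even so k=1
k=0  a_k=11  p_k/q_k = 11/1
k=1  a_k=1  p_k/q_k = 12/1
fundamental: x₁=12, y₁=1  (since 144 − 143·1 = 1)

12 1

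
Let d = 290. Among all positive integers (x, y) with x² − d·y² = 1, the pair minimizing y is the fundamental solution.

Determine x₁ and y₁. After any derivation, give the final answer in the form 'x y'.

579 34

√290 → a₀=17, period (34); ℓ=1 odd so k=1
step 0: (17, 1)  from 17·(1,0) + (0,1)
step 1: (579, 34)  from 34·(17,1) + (1,0)
fundamental: x₁=579, y₁=34  (since 335241 − 290·1156 = 1)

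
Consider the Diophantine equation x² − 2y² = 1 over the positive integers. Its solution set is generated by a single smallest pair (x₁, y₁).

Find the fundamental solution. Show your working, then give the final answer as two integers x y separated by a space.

3 2

√2 = [1; 2, …], period ℓ=1 (odd) → k=1
step 0: (1, 1)  from 1·(1,0) + (0,1)
step 1: (3, 2)  from 2·(1,1) + (1,0)
(x₁, y₁) = (3, 2);  3² − 2·2² = 1 ✓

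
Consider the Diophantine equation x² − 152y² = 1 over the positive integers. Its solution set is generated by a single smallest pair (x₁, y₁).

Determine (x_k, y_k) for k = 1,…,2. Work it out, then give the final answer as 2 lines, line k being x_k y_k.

√152 = [12; 3,24, …], period ℓ=2 (even) → k=1
k=0  a_k=12  p_k/q_k = 12/1
k=1  a_k=3  p_k/q_k = 37/3
(x₁, y₁) = (37, 3);  37² − 152·3² = 1 ✓
(x_2, y_2) = (37·37 + 152·3·3, 37·3 + 3·37) = (2737, 222)

37 3
2737 222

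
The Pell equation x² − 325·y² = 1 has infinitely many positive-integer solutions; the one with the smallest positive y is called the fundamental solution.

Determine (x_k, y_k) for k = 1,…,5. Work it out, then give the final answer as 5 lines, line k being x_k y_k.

649 36
842401 46728
1093435849 60652908
1419278889601 78727427856
1842222905266249 102188140704180

√325 → a₀=18, period (36); ℓ=1 odd so k=1
k=0  a_k=18  p_k/q_k = 18/1
k=1  a_k=36  p_k/q_k = 649/36
fundamental: x₁=649, y₁=36  (since 421201 − 325·1296 = 1)
n=2: (649,36)∘(649,36) = (649·649+325·36·36, 649·36+36·649) = (842401,46728)
n=3: (842401,46728)∘(649,36) = (649·842401+325·36·46728, 649·46728+36·842401) = (1093435849,60652908)
n=4: (1093435849,60652908)∘(649,36) = (649·1093435849+325·36·60652908, 649·60652908+36·1093435849) = (1419278889601,78727427856)
n=5: (1419278889601,78727427856)∘(649,36) = (649·1419278889601+325·36·78727427856, 649·78727427856+36·1419278889601) = (1842222905266249,102188140704180)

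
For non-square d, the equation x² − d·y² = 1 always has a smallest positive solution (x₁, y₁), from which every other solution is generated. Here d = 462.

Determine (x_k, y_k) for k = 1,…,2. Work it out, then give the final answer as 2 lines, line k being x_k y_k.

√462 → a₀=21, period (2,42); ℓ=2 even so k=1
a_0=21:  p_0=21·1+0=21,  q_0=21·0+1=1
a_1=2:  p_1=2·21+1=43,  q_1=2·1+0=2
fundamental: x₁=43, y₁=2  (since 1849 − 462·4 = 1)
k=2:  x_2 = 43·43+462·2·2 = 3697,  y_2 = 43·2+2·43 = 172

43 2
3697 172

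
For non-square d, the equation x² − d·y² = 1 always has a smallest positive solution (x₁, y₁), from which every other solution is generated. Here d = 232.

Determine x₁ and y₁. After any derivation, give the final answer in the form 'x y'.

d=232: √d = [15; 4,3,7,3,4,30] (ℓ=6, even), read p_5/q_5
k=0  a_k=15  p_k/q_k = 15/1
k=1  a_k=4  p_k/q_k = 61/4
k=2  a_k=3  p_k/q_k = 198/13
k=3  a_k=7  p_k/q_k = 1447/95
k=4  a_k=3  p_k/q_k = 4539/298
k=5  a_k=4  p_k/q_k = 19603/1287
→ (19603, 1287).  Check: 19603²=384277609, 232·1287²=384277608, difference 1.

19603 1287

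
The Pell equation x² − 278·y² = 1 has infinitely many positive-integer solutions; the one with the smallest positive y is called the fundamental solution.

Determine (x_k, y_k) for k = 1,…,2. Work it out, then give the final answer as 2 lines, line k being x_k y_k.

√278 = [16; 1,2,16,2,1,32, …], period ℓ=6 (even) → k=5
a_0=16:  p_0=16·1+0=16,  q_0=16·0+1=1
…
a_4=2:  p_4=2·817+50=1684,  q_4=2·49+3=101
a_5=1:  p_5=1·1684+817=2501,  q_5=1·101+49=150
→ (2501, 150).  Check: 2501²=6255001, 278·150²=6255000, difference 1.
(x_2, y_2) = (2501·2501 + 278·150·150, 2501·150 + 150·2501) = (12510001, 750300)

2501 150
12510001 750300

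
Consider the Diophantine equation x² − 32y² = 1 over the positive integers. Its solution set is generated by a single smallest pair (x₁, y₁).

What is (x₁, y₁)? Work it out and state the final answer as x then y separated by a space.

17 3

d=32: √d = [5; 1,1,1,10] (ℓ=4, even), read p_3/q_3
k=0  a_k=5  p_k/q_k = 5/1
…
k=2  a_k=1  p_k/q_k = 11/2
k=3  a_k=1  p_k/q_k = 17/3
fundamental: x₁=17, y₁=3  (since 289 − 32·9 = 1)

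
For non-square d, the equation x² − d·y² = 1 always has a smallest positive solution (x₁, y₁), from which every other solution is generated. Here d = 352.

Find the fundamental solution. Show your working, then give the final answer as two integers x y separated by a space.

√352 → a₀=18, period (1,3,5,9,5,3,1,36); ℓ=8 even so k=7
step 0: (18, 1)  from 18·(1,0) + (0,1)
…
step 3: (394, 21)  from 5·(75,4) + (19,1)
…
step 5: (18499, 986)  from 5·(3621,193) + (394,21)
step 6: (59118, 3151)  from 3·(18499,986) + (3621,193)
step 7: (77617, 4137)  from 1·(59118,3151) + (18499,986)
fundamental: x₁=77617, y₁=4137  (since 6024398689 − 352·17114769 = 1)

77617 4137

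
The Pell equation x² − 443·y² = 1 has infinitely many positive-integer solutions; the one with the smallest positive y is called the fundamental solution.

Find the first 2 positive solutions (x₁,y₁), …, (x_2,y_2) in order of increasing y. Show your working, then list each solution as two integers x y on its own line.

√443 → a₀=21, period (21,42); ℓ=2 even so k=1
a_0=21:  p_0=21·1+0=21,  q_0=21·0+1=1
a_1=21:  p_1=21·21+1=442,  q_1=21·1+0=21
→ (442, 21).  Check: 442²=195364, 443·21²=195363, difference 1.
(442+21√443)^2 = 390727 + 18564√443

442 21
390727 18564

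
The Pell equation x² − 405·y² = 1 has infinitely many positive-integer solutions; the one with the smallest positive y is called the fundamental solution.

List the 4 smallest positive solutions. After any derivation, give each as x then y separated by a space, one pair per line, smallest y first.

√405 → a₀=20, period (8,40); ℓ=2 even so k=1
a_0=20:  p_0=20·1+0=20,  q_0=20·0+1=1
a_1=8:  p_1=8·20+1=161,  q_1=8·1+0=8
(x₁, y₁) = (161, 8);  161² − 405·8² = 1 ✓
(x_2, y_2) = (161·161 + 405·8·8, 161·8 + 8·161) = (51841, 2576)
(x_3, y_3) = (161·51841 + 405·8·2576, 161·2576 + 8·51841) = (16692641, 829464)
(x_4, y_4) = (161·16692641 + 405·8·829464, 161·829464 + 8·16692641) = (5374978561, 267084832)

161 8
51841 2576
16692641 829464
5374978561 267084832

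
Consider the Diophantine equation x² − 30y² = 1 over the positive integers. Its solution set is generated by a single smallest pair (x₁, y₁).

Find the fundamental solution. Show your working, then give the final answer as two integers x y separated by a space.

[5; 2,10] for √30; ℓ=2 ⇒ convergent index 1
k=0  a_k=5  p_k/q_k = 5/1
k=1  a_k=2  p_k/q_k = 11/2
fundamental: x₁=11, y₁=2  (since 121 − 30·4 = 1)

11 2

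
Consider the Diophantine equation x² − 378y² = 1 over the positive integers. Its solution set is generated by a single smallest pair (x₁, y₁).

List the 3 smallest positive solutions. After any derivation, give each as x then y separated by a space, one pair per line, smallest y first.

8749 450
153090001 7874100
2678768828749 137781001350

d=378: √d = [19; 2,3,1,4,1,3,2,38] (ℓ=8, even), read p_7/q_7
a_0=19:  p_0=19·1+0=19,  q_0=19·0+1=1
…
a_6=3:  p_6=3·1011+836=3869,  q_6=3·52+43=199
a_7=2:  p_7=2·3869+1011=8749,  q_7=2·199+52=450
fundamental: x₁=8749, y₁=450  (since 76545001 − 378·202500 = 1)
(8749+450√378)^2 = 153090001 + 7874100√378
(8749+450√378)^3 = 2678768828749 + 137781001350√378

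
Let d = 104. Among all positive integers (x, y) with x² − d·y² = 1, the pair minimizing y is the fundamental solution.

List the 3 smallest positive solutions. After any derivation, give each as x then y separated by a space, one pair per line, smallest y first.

d=104: √d = [10; 5,20] (ℓ=2, even), read p_1/q_1
k=0  a_k=10  p_k/q_k = 10/1
k=1  a_k=5  p_k/q_k = 51/5
→ (51, 5).  Check: 51²=2601, 104·5²=2600, difference 1.
n=2: (51,5)∘(51,5) = (51·51+104·5·5, 51·5+5·51) = (5201,510)
n=3: (5201,510)∘(51,5) = (51·5201+104·5·510, 51·510+5·5201) = (530451,52015)

51 5
5201 510
530451 52015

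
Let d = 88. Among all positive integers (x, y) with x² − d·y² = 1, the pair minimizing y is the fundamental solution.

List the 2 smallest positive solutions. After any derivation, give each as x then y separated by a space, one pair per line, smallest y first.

197 21
77617 8274

√88 = [9; 2,1,1,1,2,18, …], period ℓ=6 (even) → k=5
i=0: a=9 ⇒ p=9, q=1
…
i=2: a=1 ⇒ p=28, q=3
…
i=4: a=1 ⇒ p=75, q=8
i=5: a=2 ⇒ p=197, q=21
→ (197, 21).  Check: 197²=38809, 88·21²=38808, difference 1.
n=2: (197,21)∘(197,21) = (197·197+88·21·21, 197·21+21·197) = (77617,8274)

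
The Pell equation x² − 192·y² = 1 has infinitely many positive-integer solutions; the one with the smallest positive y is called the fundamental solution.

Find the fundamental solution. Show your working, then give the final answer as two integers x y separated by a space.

d=192: √d = [13; 1,5,1,26] (ℓ=4, even), read p_3/q_3
k=0  a_k=13  p_k/q_k = 13/1
…
k=2  a_k=5  p_k/q_k = 83/6
k=3  a_k=1  p_k/q_k = 97/7
fundamental: x₁=97, y₁=7  (since 9409 − 192·49 = 1)

97 7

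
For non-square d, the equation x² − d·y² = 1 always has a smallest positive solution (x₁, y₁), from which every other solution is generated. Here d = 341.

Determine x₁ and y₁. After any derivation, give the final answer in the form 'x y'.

√341 = [18; 2,6,1,8,2,…,6,2,36, …], period ℓ=14 (even) → k=13
i=0: a=18 ⇒ p=18, q=1
…
i=2: a=6 ⇒ p=240, q=13
i=3: a=1 ⇒ p=277, q=15
…
i=11: a=1 ⇒ p=718667, q=38918
i=12: a=6 ⇒ p=4953942, q=268271
i=13: a=2 ⇒ p=10626551, q=575460
(x₁, y₁) = (10626551, 575460);  10626551² − 341·575460² = 1 ✓

10626551 575460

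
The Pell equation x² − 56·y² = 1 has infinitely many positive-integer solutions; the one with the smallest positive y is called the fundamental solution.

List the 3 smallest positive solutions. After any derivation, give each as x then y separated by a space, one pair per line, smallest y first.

[7; 2,14] for √56; ℓ=2 ⇒ convergent index 1
step 0: (7, 1)  from 7·(1,0) + (0,1)
step 1: (15, 2)  from 2·(7,1) + (1,0)
→ (15, 2).  Check: 15²=225, 56·2²=224, difference 1.
n=2: (15,2)∘(15,2) = (15·15+56·2·2, 15·2+2·15) = (449,60)
n=3: (449,60)∘(15,2) = (15·449+56·2·60, 15·60+2·449) = (13455,1798)

15 2
449 60
13455 1798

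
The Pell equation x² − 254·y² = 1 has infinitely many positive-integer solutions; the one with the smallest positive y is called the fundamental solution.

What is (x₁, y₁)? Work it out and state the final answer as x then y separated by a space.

255 16

[15; 1,14,1,30] for √254; ℓ=4 ⇒ convergent index 3
k=0  a_k=15  p_k/q_k = 15/1
…
k=2  a_k=14  p_k/q_k = 239/15
k=3  a_k=1  p_k/q_k = 255/16
(x₁, y₁) = (255, 16);  255² − 254·16² = 1 ✓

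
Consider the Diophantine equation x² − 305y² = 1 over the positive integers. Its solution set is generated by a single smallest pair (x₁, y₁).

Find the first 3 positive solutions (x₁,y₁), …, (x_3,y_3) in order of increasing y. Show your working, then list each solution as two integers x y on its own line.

489 28
478241 27384
467719209 26781524

[17; 2,6,2,34] for √305; ℓ=4 ⇒ convergent index 3
i=0: a=17 ⇒ p=17, q=1
…
i=2: a=6 ⇒ p=227, q=13
i=3: a=2 ⇒ p=489, q=28
fundamental: x₁=489, y₁=28  (since 239121 − 305·784 = 1)
k=2:  x_2 = 489·489+305·28·28 = 478241,  y_2 = 489·28+28·489 = 27384
k=3:  x_3 = 489·478241+305·28·27384 = 467719209,  y_3 = 489·27384+28·478241 = 26781524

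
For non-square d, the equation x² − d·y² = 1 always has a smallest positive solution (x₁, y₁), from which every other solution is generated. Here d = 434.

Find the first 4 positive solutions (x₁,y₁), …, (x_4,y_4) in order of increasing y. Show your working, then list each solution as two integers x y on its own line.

d=434: √d = [20; 1,4,1,40] (ℓ=4, even), read p_3/q_3
step 0: (20, 1)  from 20·(1,0) + (0,1)
…
step 2: (104, 5)  from 4·(21,1) + (20,1)
step 3: (125, 6)  from 1·(104,5) + (21,1)
fundamental: x₁=125, y₁=6  (since 15625 − 434·36 = 1)
n=2: (125,6)∘(125,6) = (125·125+434·6·6, 125·6+6·125) = (31249,1500)
n=3: (31249,1500)∘(125,6) = (125·31249+434·6·1500, 125·1500+6·31249) = (7812125,374994)
n=4: (7812125,374994)∘(125,6) = (125·7812125+434·6·374994, 125·374994+6·7812125) = (1953000001,93747000)

125 6
31249 1500
7812125 374994
1953000001 93747000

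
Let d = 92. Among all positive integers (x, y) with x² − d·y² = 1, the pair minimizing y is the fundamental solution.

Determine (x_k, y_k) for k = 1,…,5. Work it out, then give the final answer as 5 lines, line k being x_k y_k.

1151 120
2649601 276240
6099380351 635904360
14040770918401 1463851560480
32321848554778751 3369785656320600

d=92: √d = [9; 1,1,2,4,2,1,1,18] (ℓ=8, even), read p_7/q_7
a_0=9:  p_0=9·1+0=9,  q_0=9·0+1=1
a_1=1:  p_1=1·9+1=10,  q_1=1·1+0=1
a_2=1:  p_2=1·10+9=19,  q_2=1·1+1=2
a_3=2:  p_3=2·19+10=48,  q_3=2·2+1=5
a_4=4:  p_4=4·48+19=211,  q_4=4·5+2=22
a_5=2:  p_5=2·211+48=470,  q_5=2·22+5=49
a_6=1:  p_6=1·470+211=681,  q_6=1·49+22=71
a_7=1:  p_7=1·681+470=1151,  q_7=1·71+49=120
→ (1151, 120).  Check: 1151²=1324801, 92·120²=1324800, difference 1.
(x_2, y_2) = (1151·1151 + 92·120·120, 1151·120 + 120·1151) = (2649601, 276240)
(x_3, y_3) = (1151·2649601 + 92·120·276240, 1151·276240 + 120·2649601) = (6099380351, 635904360)
(x_4, y_4) = (1151·6099380351 + 92·120·635904360, 1151·635904360 + 120·6099380351) = (14040770918401, 1463851560480)
(x_5, y_5) = (1151·14040770918401 + 92·120·1463851560480, 1151·1463851560480 + 120·14040770918401) = (32321848554778751, 3369785656320600)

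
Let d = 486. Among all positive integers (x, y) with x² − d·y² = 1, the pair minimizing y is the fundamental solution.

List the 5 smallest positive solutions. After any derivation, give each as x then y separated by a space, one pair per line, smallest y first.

√486 → a₀=22, period (22,44); ℓ=2 even so k=1
i=0: a=22 ⇒ p=22, q=1
i=1: a=22 ⇒ p=485, q=22
fundamental: x₁=485, y₁=22  (since 235225 − 486·484 = 1)
k=2:  x_2 = 485·485+486·22·22 = 470449,  y_2 = 485·22+22·485 = 21340
k=3:  x_3 = 485·470449+486·22·21340 = 456335045,  y_3 = 485·21340+22·470449 = 20699778
k=4:  x_4 = 485·456335045+486·22·20699778 = 442644523201,  y_4 = 485·20699778+22·456335045 = 20078763320
k=5:  x_5 = 485·442644523201+486·22·20078763320 = 429364731169925,  y_5 = 485·20078763320+22·442644523201 = 19476379720622

485 22
470449 21340
456335045 20699778
442644523201 20078763320
429364731169925 19476379720622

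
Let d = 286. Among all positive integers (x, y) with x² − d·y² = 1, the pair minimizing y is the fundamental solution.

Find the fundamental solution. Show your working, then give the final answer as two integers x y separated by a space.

561835 33222

√286 → a₀=16, period (1,10,3,3,2,3,3,10,1,32); ℓ=10 even so k=9
step 0: (16, 1)  from 16·(1,0) + (0,1)
…
step 2: (186, 11)  from 10·(17,1) + (16,1)
step 3: (575, 34)  from 3·(186,11) + (17,1)
…
step 5: (4397, 260)  from 2·(1911,113) + (575,34)
step 6: (15102, 893)  from 3·(4397,260) + (1911,113)
step 7: (49703, 2939)  from 3·(15102,893) + (4397,260)
step 8: (512132, 30283)  from 10·(49703,2939) + (15102,893)
step 9: (561835, 33222)  from 1·(512132,30283) + (49703,2939)
(x₁, y₁) = (561835, 33222);  561835² − 286·33222² = 1 ✓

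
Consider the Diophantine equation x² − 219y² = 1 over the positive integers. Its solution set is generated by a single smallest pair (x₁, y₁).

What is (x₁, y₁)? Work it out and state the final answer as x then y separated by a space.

√219 → a₀=14, period (1,3,1,28); ℓ=4 even so k=3
k=0  a_k=14  p_k/q_k = 14/1
…
k=2  a_k=3  p_k/q_k = 59/4
k=3  a_k=1  p_k/q_k = 74/5
fundamental: x₁=74, y₁=5  (since 5476 − 219·25 = 1)

74 5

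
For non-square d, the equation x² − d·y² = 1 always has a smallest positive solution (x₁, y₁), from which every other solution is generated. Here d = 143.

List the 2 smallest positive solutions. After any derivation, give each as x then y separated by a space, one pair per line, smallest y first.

√143 = [11; 1,22, …], period ℓ=2 (even) → k=1
k=0  a_k=11  p_k/q_k = 11/1
k=1  a_k=1  p_k/q_k = 12/1
fundamental: x₁=12, y₁=1  (since 144 − 143·1 = 1)
n=2: (12,1)∘(12,1) = (12·12+143·1·1, 12·1+1·12) = (287,24)

12 1
287 24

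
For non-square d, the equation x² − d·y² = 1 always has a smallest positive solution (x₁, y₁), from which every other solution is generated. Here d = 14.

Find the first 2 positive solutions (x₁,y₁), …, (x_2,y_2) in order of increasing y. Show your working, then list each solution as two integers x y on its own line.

15 4
449 120

√14 = [3; 1,2,1,6, …], period ℓ=4 (even) → k=3
a_0=3:  p_0=3·1+0=3,  q_0=3·0+1=1
…
a_2=2:  p_2=2·4+3=11,  q_2=2·1+1=3
a_3=1:  p_3=1·11+4=15,  q_3=1·3+1=4
(x₁, y₁) = (15, 4);  15² − 14·4² = 1 ✓
(15+4√14)^2 = 449 + 120√14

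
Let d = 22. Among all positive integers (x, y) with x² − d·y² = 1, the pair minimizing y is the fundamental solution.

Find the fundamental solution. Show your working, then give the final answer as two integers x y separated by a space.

197 42

[4; 1,2,4,2,1,8] for √22; ℓ=6 ⇒ convergent index 5
step 0: (4, 1)  from 4·(1,0) + (0,1)
step 1: (5, 1)  from 1·(4,1) + (1,0)
…
step 4: (136, 29)  from 2·(61,13) + (14,3)
step 5: (197, 42)  from 1·(136,29) + (61,13)
fundamental: x₁=197, y₁=42  (since 38809 − 22·1764 = 1)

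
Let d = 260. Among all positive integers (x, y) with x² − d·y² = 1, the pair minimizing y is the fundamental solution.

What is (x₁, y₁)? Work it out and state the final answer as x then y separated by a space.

[16; 8,32] for √260; ℓ=2 ⇒ convergent index 1
step 0: (16, 1)  from 16·(1,0) + (0,1)
step 1: (129, 8)  from 8·(16,1) + (1,0)
→ (129, 8).  Check: 129²=16641, 260·8²=16640, difference 1.

129 8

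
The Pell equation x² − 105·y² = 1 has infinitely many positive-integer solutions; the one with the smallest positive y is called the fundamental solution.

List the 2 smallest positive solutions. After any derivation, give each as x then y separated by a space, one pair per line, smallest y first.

d=105: √d = [10; 4,20] (ℓ=2, even), read p_1/q_1
step 0: (10, 1)  from 10·(1,0) + (0,1)
step 1: (41, 4)  from 4·(10,1) + (1,0)
→ (41, 4).  Check: 41²=1681, 105·4²=1680, difference 1.
(41+4√105)^2 = 3361 + 328√105

41 4
3361 328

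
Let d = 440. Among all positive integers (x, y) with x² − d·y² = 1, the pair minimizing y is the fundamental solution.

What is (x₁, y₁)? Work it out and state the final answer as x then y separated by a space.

√440 → a₀=20, period (1,40); ℓ=2 even so k=1
k=0  a_k=20  p_k/q_k = 20/1
k=1  a_k=1  p_k/q_k = 21/1
fundamental: x₁=21, y₁=1  (since 441 − 440·1 = 1)

21 1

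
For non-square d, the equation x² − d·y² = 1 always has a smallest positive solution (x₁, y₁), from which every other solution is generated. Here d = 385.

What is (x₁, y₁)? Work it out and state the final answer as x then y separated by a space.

√385 = [19; 1,1,1,1,1,…,1,1,38, …], period ℓ=16 (even) → k=15
step 0: (19, 1)  from 19·(1,0) + (0,1)
…
step 2: (39, 2)  from 1·(20,1) + (19,1)
step 3: (59, 3)  from 1·(39,2) + (20,1)
step 4: (98, 5)  from 1·(59,3) + (39,2)
step 5: (157, 8)  from 1·(98,5) + (59,3)
…
step 7: (726, 37)  from 1·(569,29) + (157,8)
…
step 10: (10262, 523)  from 3·(2747,140) + (2021,103)
step 11: (13009, 663)  from 1·(10262,523) + (2747,140)
step 12: (23271, 1186)  from 1·(13009,663) + (10262,523)
step 13: (36280, 1849)  from 1·(23271,1186) + (13009,663)
step 14: (59551, 3035)  from 1·(36280,1849) + (23271,1186)
step 15: (95831, 4884)  from 1·(59551,3035) + (36280,1849)
(x₁, y₁) = (95831, 4884);  95831² − 385·4884² = 1 ✓

95831 4884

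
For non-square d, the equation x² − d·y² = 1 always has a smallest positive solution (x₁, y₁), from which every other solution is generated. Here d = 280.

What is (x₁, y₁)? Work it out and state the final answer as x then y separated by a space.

[16; 1,2,1,2,1,32] for √280; ℓ=6 ⇒ convergent index 5
a_0=16:  p_0=16·1+0=16,  q_0=16·0+1=1
…
a_2=2:  p_2=2·17+16=50,  q_2=2·1+1=3
a_3=1:  p_3=1·50+17=67,  q_3=1·3+1=4
a_4=2:  p_4=2·67+50=184,  q_4=2·4+3=11
a_5=1:  p_5=1·184+67=251,  q_5=1·11+4=15
(x₁, y₁) = (251, 15);  251² − 280·15² = 1 ✓

251 15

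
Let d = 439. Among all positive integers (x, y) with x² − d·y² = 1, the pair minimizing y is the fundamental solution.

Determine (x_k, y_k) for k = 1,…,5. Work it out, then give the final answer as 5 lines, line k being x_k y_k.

√439 → a₀=20, period (1,19,1,40); ℓ=4 even so k=3
step 0: (20, 1)  from 20·(1,0) + (0,1)
…
step 2: (419, 20)  from 19·(21,1) + (20,1)
step 3: (440, 21)  from 1·(419,20) + (21,1)
(x₁, y₁) = (440, 21);  440² − 439·21² = 1 ✓
k=2:  x_2 = 440·440+439·21·21 = 387199,  y_2 = 440·21+21·440 = 18480
k=3:  x_3 = 440·387199+439·21·18480 = 340734680,  y_3 = 440·18480+21·387199 = 16262379
k=4:  x_4 = 440·340734680+439·21·16262379 = 299846131201,  y_4 = 440·16262379+21·340734680 = 14310875040
k=5:  x_5 = 440·299846131201+439·21·14310875040 = 263864254722200,  y_5 = 440·14310875040+21·299846131201 = 12593553772821

440 21
387199 18480
340734680 16262379
299846131201 14310875040
263864254722200 12593553772821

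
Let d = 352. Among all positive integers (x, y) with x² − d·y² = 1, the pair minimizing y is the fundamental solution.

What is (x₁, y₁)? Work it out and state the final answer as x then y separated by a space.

√352 = [18; 1,3,5,9,5,3,1,36, …], period ℓ=8 (even) → k=7
a_0=18:  p_0=18·1+0=18,  q_0=18·0+1=1
a_1=1:  p_1=1·18+1=19,  q_1=1·1+0=1
…
a_3=5:  p_3=5·75+19=394,  q_3=5·4+1=21
…
a_5=5:  p_5=5·3621+394=18499,  q_5=5·193+21=986
a_6=3:  p_6=3·18499+3621=59118,  q_6=3·986+193=3151
a_7=1:  p_7=1·59118+18499=77617,  q_7=1·3151+986=4137
fundamental: x₁=77617, y₁=4137  (since 6024398689 − 352·17114769 = 1)

77617 4137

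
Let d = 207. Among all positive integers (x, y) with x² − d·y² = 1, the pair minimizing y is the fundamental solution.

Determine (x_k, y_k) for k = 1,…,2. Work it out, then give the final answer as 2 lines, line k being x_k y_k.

1151 80
2649601 184160

[14; 2,1,1,2,1,1,2,28] for √207; ℓ=8 ⇒ convergent index 7
step 0: (14, 1)  from 14·(1,0) + (0,1)
step 1: (29, 2)  from 2·(14,1) + (1,0)
…
step 6: (446, 31)  from 1·(259,18) + (187,13)
step 7: (1151, 80)  from 2·(446,31) + (259,18)
(x₁, y₁) = (1151, 80);  1151² − 207·80² = 1 ✓
k=2:  x_2 = 1151·1151+207·80·80 = 2649601,  y_2 = 1151·80+80·1151 = 184160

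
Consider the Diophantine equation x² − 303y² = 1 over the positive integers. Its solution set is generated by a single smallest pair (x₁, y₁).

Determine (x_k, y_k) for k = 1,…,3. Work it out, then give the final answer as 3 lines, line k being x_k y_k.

2524 145
12741151 731960
64317327724 3694933935

√303 → a₀=17, period (2,2,5,2,2,34); ℓ=6 even so k=5
i=0: a=17 ⇒ p=17, q=1
i=1: a=2 ⇒ p=35, q=2
i=2: a=2 ⇒ p=87, q=5
i=3: a=5 ⇒ p=470, q=27
i=4: a=2 ⇒ p=1027, q=59
i=5: a=2 ⇒ p=2524, q=145
→ (2524, 145).  Check: 2524²=6370576, 303·145²=6370575, difference 1.
k=2:  x_2 = 2524·2524+303·145·145 = 12741151,  y_2 = 2524·145+145·2524 = 731960
k=3:  x_3 = 2524·12741151+303·145·731960 = 64317327724,  y_3 = 2524·731960+145·12741151 = 3694933935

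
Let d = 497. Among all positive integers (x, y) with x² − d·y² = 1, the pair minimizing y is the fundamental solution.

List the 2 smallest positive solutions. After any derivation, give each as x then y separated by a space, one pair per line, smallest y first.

[22; 3,2,2,5,6,5,2,2,3,44] for √497; ℓ=10 ⇒ convergent index 9
k=0  a_k=22  p_k/q_k = 22/1
k=1  a_k=3  p_k/q_k = 67/3
k=2  a_k=2  p_k/q_k = 156/7
k=3  a_k=2  p_k/q_k = 379/17
…
k=5  a_k=6  p_k/q_k = 12685/569
k=6  a_k=5  p_k/q_k = 65476/2937
k=7  a_k=2  p_k/q_k = 143637/6443
k=8  a_k=2  p_k/q_k = 352750/15823
k=9  a_k=3  p_k/q_k = 1201887/53912
fundamental: x₁=1201887, y₁=53912  (since 1444532360769 − 497·2906503744 = 1)
k=2:  x_2 = 1201887·1201887+497·53912·53912 = 2889064721537,  y_2 = 1201887·53912+53912·1201887 = 129592263888

1201887 53912
2889064721537 129592263888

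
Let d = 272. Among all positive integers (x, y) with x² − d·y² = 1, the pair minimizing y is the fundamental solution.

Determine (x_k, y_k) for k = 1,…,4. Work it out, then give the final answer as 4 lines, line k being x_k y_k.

[16; 2,32] for √272; ℓ=2 ⇒ convergent index 1
step 0: (16, 1)  from 16·(1,0) + (0,1)
step 1: (33, 2)  from 2·(16,1) + (1,0)
→ (33, 2).  Check: 33²=1089, 272·2²=1088, difference 1.
k=2:  x_2 = 33·33+272·2·2 = 2177,  y_2 = 33·2+2·33 = 132
k=3:  x_3 = 33·2177+272·2·132 = 143649,  y_3 = 33·132+2·2177 = 8710
k=4:  x_4 = 33·143649+272·2·8710 = 9478657,  y_4 = 33·8710+2·143649 = 574728

33 2
2177 132
143649 8710
9478657 574728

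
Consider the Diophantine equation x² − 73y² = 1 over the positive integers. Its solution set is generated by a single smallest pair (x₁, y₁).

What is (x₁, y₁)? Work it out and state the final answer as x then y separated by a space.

√73 → a₀=8, period (1,1,5,5,1,1,16); ℓ=7 odd so k=13
i=0: a=8 ⇒ p=8, q=1
i=1: a=1 ⇒ p=9, q=1
i=2: a=1 ⇒ p=17, q=2
…
i=4: a=5 ⇒ p=487, q=57
i=5: a=1 ⇒ p=581, q=68
i=6: a=1 ⇒ p=1068, q=125
i=7: a=16 ⇒ p=17669, q=2068
i=8: a=1 ⇒ p=18737, q=2193
…
i=10: a=5 ⇒ p=200767, q=23498
i=11: a=5 ⇒ p=1040241, q=121751
i=12: a=1 ⇒ p=1241008, q=145249
i=13: a=1 ⇒ p=2281249, q=267000
→ (2281249, 267000).  Check: 2281249²=5204097000001, 73·267000²=5204097000000, difference 1.

2281249 267000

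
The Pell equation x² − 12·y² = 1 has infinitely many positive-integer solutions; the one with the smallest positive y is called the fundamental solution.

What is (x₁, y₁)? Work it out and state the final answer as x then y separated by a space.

√12 = [3; 2,6, …], period ℓ=2 (even) → k=1
a_0=3:  p_0=3·1+0=3,  q_0=3·0+1=1
a_1=2:  p_1=2·3+1=7,  q_1=2·1+0=2
(x₁, y₁) = (7, 2);  7² − 12·2² = 1 ✓

7 2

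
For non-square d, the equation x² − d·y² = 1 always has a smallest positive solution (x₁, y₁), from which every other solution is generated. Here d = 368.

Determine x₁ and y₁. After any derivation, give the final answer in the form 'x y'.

√368 → a₀=19, period (5,2,5,38); ℓ=4 even so k=3
step 0: (19, 1)  from 19·(1,0) + (0,1)
step 1: (96, 5)  from 5·(19,1) + (1,0)
step 2: (211, 11)  from 2·(96,5) + (19,1)
step 3: (1151, 60)  from 5·(211,11) + (96,5)
fundamental: x₁=1151, y₁=60  (since 1324801 − 368·3600 = 1)

1151 60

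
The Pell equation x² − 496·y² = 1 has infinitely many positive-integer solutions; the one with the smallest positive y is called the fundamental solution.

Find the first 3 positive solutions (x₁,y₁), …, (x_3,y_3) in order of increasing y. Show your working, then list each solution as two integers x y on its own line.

4620799 207480
42703566796801 1917446753040
394649197502177907199 17720272078000750440

[22; 3,1,2,4,1,…,1,3,44] for √496; ℓ=16 ⇒ convergent index 15
i=0: a=22 ⇒ p=22, q=1
i=1: a=3 ⇒ p=67, q=3
…
i=4: a=4 ⇒ p=1069, q=48
…
i=9: a=2 ⇒ p=35166, q=1579
…
i=13: a=2 ⇒ p=863293, q=38763
i=14: a=1 ⇒ p=1252502, q=56239
i=15: a=3 ⇒ p=4620799, q=207480
→ (4620799, 207480).  Check: 4620799²=21351783398401, 496·207480²=21351783398400, difference 1.
(x_2, y_2) = (4620799·4620799 + 496·207480·207480, 4620799·207480 + 207480·4620799) = (42703566796801, 1917446753040)
(x_3, y_3) = (4620799·42703566796801 + 496·207480·1917446753040, 4620799·1917446753040 + 207480·42703566796801) = (394649197502177907199, 17720272078000750440)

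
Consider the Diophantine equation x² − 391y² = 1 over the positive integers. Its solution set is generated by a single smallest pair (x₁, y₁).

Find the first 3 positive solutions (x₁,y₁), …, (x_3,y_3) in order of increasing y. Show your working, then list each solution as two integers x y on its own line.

7338680 371133
107712448284799 5447252648880
1580934379957370111960 79951288138564985667

d=391: √d = [19; 1,3,2,2,1,…,3,1,38] (ℓ=16, even), read p_15/q_15
i=0: a=19 ⇒ p=19, q=1
i=1: a=1 ⇒ p=20, q=1
i=2: a=3 ⇒ p=79, q=4
i=3: a=2 ⇒ p=178, q=9
i=4: a=2 ⇒ p=435, q=22
i=5: a=1 ⇒ p=613, q=31
i=6: a=1 ⇒ p=1048, q=53
i=7: a=2 ⇒ p=2709, q=137
i=8: a=19 ⇒ p=52519, q=2656
i=9: a=2 ⇒ p=107747, q=5449
i=10: a=1 ⇒ p=160266, q=8105
i=11: a=1 ⇒ p=268013, q=13554
i=12: a=2 ⇒ p=696292, q=35213
…
i=14: a=3 ⇒ p=5678083, q=287153
i=15: a=1 ⇒ p=7338680, q=371133
fundamental: x₁=7338680, y₁=371133  (since 53856224142400 − 391·137739703689 = 1)
k=2:  x_2 = 7338680·7338680+391·371133·371133 = 107712448284799,  y_2 = 7338680·371133+371133·7338680 = 5447252648880
k=3:  x_3 = 7338680·107712448284799+391·371133·5447252648880 = 1580934379957370111960,  y_3 = 7338680·5447252648880+371133·107712448284799 = 79951288138564985667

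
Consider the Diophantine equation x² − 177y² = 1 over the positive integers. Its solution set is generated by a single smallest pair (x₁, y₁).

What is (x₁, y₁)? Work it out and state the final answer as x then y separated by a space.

62423 4692

√177 → a₀=13, period (3,3,2,8,2,3,3,26); ℓ=8 even so k=7
i=0: a=13 ⇒ p=13, q=1
i=1: a=3 ⇒ p=40, q=3
i=2: a=3 ⇒ p=133, q=10
i=3: a=2 ⇒ p=306, q=23
i=4: a=8 ⇒ p=2581, q=194
i=5: a=2 ⇒ p=5468, q=411
i=6: a=3 ⇒ p=18985, q=1427
i=7: a=3 ⇒ p=62423, q=4692
fundamental: x₁=62423, y₁=4692  (since 3896630929 − 177·22014864 = 1)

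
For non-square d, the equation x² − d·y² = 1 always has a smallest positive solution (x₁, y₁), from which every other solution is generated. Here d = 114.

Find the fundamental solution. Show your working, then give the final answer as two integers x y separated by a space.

1025 96

d=114: √d = [10; 1,2,10,2,1,20] (ℓ=6, even), read p_5/q_5
step 0: (10, 1)  from 10·(1,0) + (0,1)
…
step 4: (694, 65)  from 2·(331,31) + (32,3)
step 5: (1025, 96)  from 1·(694,65) + (331,31)
fundamental: x₁=1025, y₁=96  (since 1050625 − 114·9216 = 1)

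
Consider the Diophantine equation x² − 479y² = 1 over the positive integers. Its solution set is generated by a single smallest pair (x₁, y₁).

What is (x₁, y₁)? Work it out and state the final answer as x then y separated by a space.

2989440 136591

d=479: √d = [21; 1,7,1,3,2,21,2,3,1,7,1,42] (ℓ=12, even), read p_11/q_11
k=0  a_k=21  p_k/q_k = 21/1
…
k=2  a_k=7  p_k/q_k = 175/8
k=3  a_k=1  p_k/q_k = 197/9
…
k=5  a_k=2  p_k/q_k = 1729/79
…
k=7  a_k=2  p_k/q_k = 75879/3467
…
k=10  a_k=7  p_k/q_k = 2648849/121029
k=11  a_k=1  p_k/q_k = 2989440/136591
→ (2989440, 136591).  Check: 2989440²=8936751513600, 479·136591²=8936751513599, difference 1.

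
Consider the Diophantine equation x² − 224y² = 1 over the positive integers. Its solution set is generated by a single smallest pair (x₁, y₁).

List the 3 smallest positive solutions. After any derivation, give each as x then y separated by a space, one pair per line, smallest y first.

[14; 1,28] for √224; ℓ=2 ⇒ convergent index 1
step 0: (14, 1)  from 14·(1,0) + (0,1)
step 1: (15, 1)  from 1·(14,1) + (1,0)
fundamental: x₁=15, y₁=1  (since 225 − 224·1 = 1)
k=2:  x_2 = 15·15+224·1·1 = 449,  y_2 = 15·1+1·15 = 30
k=3:  x_3 = 15·449+224·1·30 = 13455,  y_3 = 15·30+1·449 = 899

15 1
449 30
13455 899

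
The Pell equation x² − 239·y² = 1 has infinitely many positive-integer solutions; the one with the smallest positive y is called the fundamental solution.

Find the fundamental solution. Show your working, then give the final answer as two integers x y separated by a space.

6195120 400729

√239 → a₀=15, period (2,5,1,2,4,15,4,2,1,5,2,30); ℓ=12 even so k=11
k=0  a_k=15  p_k/q_k = 15/1
…
k=5  a_k=4  p_k/q_k = 2489/161
k=6  a_k=15  p_k/q_k = 37907/2452
k=7  a_k=4  p_k/q_k = 154117/9969
k=8  a_k=2  p_k/q_k = 346141/22390
…
k=10  a_k=5  p_k/q_k = 2847431/184185
k=11  a_k=2  p_k/q_k = 6195120/400729
fundamental: x₁=6195120, y₁=400729  (since 38379511814400 − 239·160583731441 = 1)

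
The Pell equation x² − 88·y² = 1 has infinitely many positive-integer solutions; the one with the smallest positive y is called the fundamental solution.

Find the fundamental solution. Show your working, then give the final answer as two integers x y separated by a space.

√88 = [9; 2,1,1,1,2,18, …], period ℓ=6 (even) → k=5
a_0=9:  p_0=9·1+0=9,  q_0=9·0+1=1
a_1=2:  p_1=2·9+1=19,  q_1=2·1+0=2
a_2=1:  p_2=1·19+9=28,  q_2=1·2+1=3
…
a_4=1:  p_4=1·47+28=75,  q_4=1·5+3=8
a_5=2:  p_5=2·75+47=197,  q_5=2·8+5=21
(x₁, y₁) = (197, 21);  197² − 88·21² = 1 ✓

197 21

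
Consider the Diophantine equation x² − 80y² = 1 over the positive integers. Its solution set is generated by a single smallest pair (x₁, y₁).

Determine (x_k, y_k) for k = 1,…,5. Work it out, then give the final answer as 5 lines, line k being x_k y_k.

d=80: √d = [8; 1,16] (ℓ=2, even), read p_1/q_1
a_0=8:  p_0=8·1+0=8,  q_0=8·0+1=1
a_1=1:  p_1=1·8+1=9,  q_1=1·1+0=1
(x₁, y₁) = (9, 1);  9² − 80·1² = 1 ✓
n=2: (9,1)∘(9,1) = (9·9+80·1·1, 9·1+1·9) = (161,18)
n=3: (161,18)∘(9,1) = (9·161+80·1·18, 9·18+1·161) = (2889,323)
n=4: (2889,323)∘(9,1) = (9·2889+80·1·323, 9·323+1·2889) = (51841,5796)
n=5: (51841,5796)∘(9,1) = (9·51841+80·1·5796, 9·5796+1·51841) = (930249,104005)

9 1
161 18
2889 323
51841 5796
930249 104005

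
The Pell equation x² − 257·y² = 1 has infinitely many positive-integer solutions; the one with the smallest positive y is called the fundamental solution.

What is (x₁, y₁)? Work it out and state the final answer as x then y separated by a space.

513 32

d=257: √d = [16; 32] (ℓ=1, odd), read p_1/q_1
step 0: (16, 1)  from 16·(1,0) + (0,1)
step 1: (513, 32)  from 32·(16,1) + (1,0)
→ (513, 32).  Check: 513²=263169, 257·32²=263168, difference 1.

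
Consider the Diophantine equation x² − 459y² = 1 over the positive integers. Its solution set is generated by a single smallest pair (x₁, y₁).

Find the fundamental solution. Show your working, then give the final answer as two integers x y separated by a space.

499850 23331

√459 = [21; 2,2,1,4,21,4,1,2,2,42, …], period ℓ=10 (even) → k=9
a_0=21:  p_0=21·1+0=21,  q_0=21·0+1=1
a_1=2:  p_1=2·21+1=43,  q_1=2·1+0=2
a_2=2:  p_2=2·43+21=107,  q_2=2·2+1=5
a_3=1:  p_3=1·107+43=150,  q_3=1·5+2=7
a_4=4:  p_4=4·150+107=707,  q_4=4·7+5=33
…
a_6=4:  p_6=4·14997+707=60695,  q_6=4·700+33=2833
a_7=1:  p_7=1·60695+14997=75692,  q_7=1·2833+700=3533
a_8=2:  p_8=2·75692+60695=212079,  q_8=2·3533+2833=9899
a_9=2:  p_9=2·212079+75692=499850,  q_9=2·9899+3533=23331
(x₁, y₁) = (499850, 23331);  499850² − 459·23331² = 1 ✓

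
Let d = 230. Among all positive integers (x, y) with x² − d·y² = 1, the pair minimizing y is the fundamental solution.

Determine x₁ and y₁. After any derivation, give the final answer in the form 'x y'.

√230 → a₀=15, period (6,30); ℓ=2 even so k=1
k=0  a_k=15  p_k/q_k = 15/1
k=1  a_k=6  p_k/q_k = 91/6
(x₁, y₁) = (91, 6);  91² − 230·6² = 1 ✓

91 6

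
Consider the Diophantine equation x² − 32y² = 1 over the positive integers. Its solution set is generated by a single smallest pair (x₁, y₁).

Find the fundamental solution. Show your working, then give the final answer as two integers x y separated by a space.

[5; 1,1,1,10] for √32; ℓ=4 ⇒ convergent index 3
a_0=5:  p_0=5·1+0=5,  q_0=5·0+1=1
a_1=1:  p_1=1·5+1=6,  q_1=1·1+0=1
a_2=1:  p_2=1·6+5=11,  q_2=1·1+1=2
a_3=1:  p_3=1·11+6=17,  q_3=1·2+1=3
(x₁, y₁) = (17, 3);  17² − 32·3² = 1 ✓

17 3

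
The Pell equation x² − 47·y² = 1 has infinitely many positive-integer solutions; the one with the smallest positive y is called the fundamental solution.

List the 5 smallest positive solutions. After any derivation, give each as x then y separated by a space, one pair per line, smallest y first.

48 7
4607 672
442224 64505
42448897 6191808
4074651888 594349063

√47 = [6; 1,5,1,12, …], period ℓ=4 (even) → k=3
k=0  a_k=6  p_k/q_k = 6/1
k=1  a_k=1  p_k/q_k = 7/1
k=2  a_k=5  p_k/q_k = 41/6
k=3  a_k=1  p_k/q_k = 48/7
fundamental: x₁=48, y₁=7  (since 2304 − 47·49 = 1)
n=2: (48,7)∘(48,7) = (48·48+47·7·7, 48·7+7·48) = (4607,672)
n=3: (4607,672)∘(48,7) = (48·4607+47·7·672, 48·672+7·4607) = (442224,64505)
n=4: (442224,64505)∘(48,7) = (48·442224+47·7·64505, 48·64505+7·442224) = (42448897,6191808)
n=5: (42448897,6191808)∘(48,7) = (48·42448897+47·7·6191808, 48·6191808+7·42448897) = (4074651888,594349063)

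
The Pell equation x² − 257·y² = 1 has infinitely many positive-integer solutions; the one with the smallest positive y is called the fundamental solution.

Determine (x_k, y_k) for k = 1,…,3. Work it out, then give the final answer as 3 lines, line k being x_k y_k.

[16; 32] for √257; ℓ=1 ⇒ convergent index 1
step 0: (16, 1)  from 16·(1,0) + (0,1)
step 1: (513, 32)  from 32·(16,1) + (1,0)
fundamental: x₁=513, y₁=32  (since 263169 − 257·1024 = 1)
k=2:  x_2 = 513·513+257·32·32 = 526337,  y_2 = 513·32+32·513 = 32832
k=3:  x_3 = 513·526337+257·32·32832 = 540021249,  y_3 = 513·32832+32·526337 = 33685600

513 32
526337 32832
540021249 33685600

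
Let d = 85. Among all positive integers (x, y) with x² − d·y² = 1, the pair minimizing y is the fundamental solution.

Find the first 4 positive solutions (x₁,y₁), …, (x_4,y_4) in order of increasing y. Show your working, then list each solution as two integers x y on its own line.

285769 30996
163327842721 17715391848
93348068572789129 10125019625991228
53351968415791425367681 5786833466982059076816

√85 = [9; 4,1,1,4,18, …], period ℓ=5 (odd) → k=9
a_0=9:  p_0=9·1+0=9,  q_0=9·0+1=1
a_1=4:  p_1=4·9+1=37,  q_1=4·1+0=4
a_2=1:  p_2=1·37+9=46,  q_2=1·4+1=5
…
a_4=4:  p_4=4·83+46=378,  q_4=4·9+5=41
…
a_8=1:  p_8=1·34813+27926=62739,  q_8=1·3776+3029=6805
a_9=4:  p_9=4·62739+34813=285769,  q_9=4·6805+3776=30996
(x₁, y₁) = (285769, 30996);  285769² − 85·30996² = 1 ✓
k=2:  x_2 = 285769·285769+85·30996·30996 = 163327842721,  y_2 = 285769·30996+30996·285769 = 17715391848
k=3:  x_3 = 285769·163327842721+85·30996·17715391848 = 93348068572789129,  y_3 = 285769·17715391848+30996·163327842721 = 10125019625991228
k=4:  x_4 = 285769·93348068572789129+85·30996·10125019625991228 = 53351968415791425367681,  y_4 = 285769·10125019625991228+30996·93348068572789129 = 5786833466982059076816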